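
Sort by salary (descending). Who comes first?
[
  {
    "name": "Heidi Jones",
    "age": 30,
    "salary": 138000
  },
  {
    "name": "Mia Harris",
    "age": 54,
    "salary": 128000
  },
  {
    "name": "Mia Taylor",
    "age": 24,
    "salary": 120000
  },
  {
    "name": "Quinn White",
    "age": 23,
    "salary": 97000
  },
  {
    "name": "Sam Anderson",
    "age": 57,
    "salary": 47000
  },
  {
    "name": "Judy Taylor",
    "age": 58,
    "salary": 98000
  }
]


Sort by: salary (descending)

Sorted order:
  1. Heidi Jones (salary = 138000)
  2. Mia Harris (salary = 128000)
  3. Mia Taylor (salary = 120000)
  4. Judy Taylor (salary = 98000)
  5. Quinn White (salary = 97000)
  6. Sam Anderson (salary = 47000)

First: Heidi Jones

Heidi Jones


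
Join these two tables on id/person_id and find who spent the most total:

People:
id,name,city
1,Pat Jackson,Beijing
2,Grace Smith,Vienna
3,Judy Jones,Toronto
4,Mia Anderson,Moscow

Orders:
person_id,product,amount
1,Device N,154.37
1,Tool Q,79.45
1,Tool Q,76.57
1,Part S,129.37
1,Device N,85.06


Join on: people.id = orders.person_id

Joined rows:
  Pat Jackson (Beijing) bought Device N for $154.37
  Pat Jackson (Beijing) bought Tool Q for $79.45
  Pat Jackson (Beijing) bought Tool Q for $76.57
  Pat Jackson (Beijing) bought Part S for $129.37
  Pat Jackson (Beijing) bought Device N for $85.06

Total per person:
  Pat Jackson: $524.82

Top spender: Pat Jackson ($524.82)

Pat Jackson ($524.82)


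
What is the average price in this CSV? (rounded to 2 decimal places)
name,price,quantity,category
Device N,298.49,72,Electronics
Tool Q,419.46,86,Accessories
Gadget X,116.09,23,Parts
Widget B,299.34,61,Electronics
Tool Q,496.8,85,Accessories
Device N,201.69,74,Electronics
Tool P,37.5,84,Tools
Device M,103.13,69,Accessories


Computing average price:
Values: [298.49, 419.46, 116.09, 299.34, 496.8, 201.69, 37.5, 103.13]
Sum = 1972.50
Count = 8
Average = 1972.50/8 = 246.5625 exactly -> 246.56 (rounded half-up to 2 decimal places)

246.56


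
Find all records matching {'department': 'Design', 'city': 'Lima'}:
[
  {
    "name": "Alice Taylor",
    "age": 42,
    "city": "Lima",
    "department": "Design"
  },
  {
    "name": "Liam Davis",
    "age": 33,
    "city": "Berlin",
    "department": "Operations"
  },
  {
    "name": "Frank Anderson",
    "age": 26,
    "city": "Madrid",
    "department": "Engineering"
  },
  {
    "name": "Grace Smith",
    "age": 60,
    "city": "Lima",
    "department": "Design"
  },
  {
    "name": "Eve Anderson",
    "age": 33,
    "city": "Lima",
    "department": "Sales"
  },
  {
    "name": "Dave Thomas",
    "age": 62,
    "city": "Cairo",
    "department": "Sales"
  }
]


Search criteria: {'department': 'Design', 'city': 'Lima'}

Checking 6 records:
  Alice Taylor: {department: Design, city: Lima} <-- MATCH
  Liam Davis: {department: Operations, city: Berlin}
  Frank Anderson: {department: Engineering, city: Madrid}
  Grace Smith: {department: Design, city: Lima} <-- MATCH
  Eve Anderson: {department: Sales, city: Lima}
  Dave Thomas: {department: Sales, city: Cairo}

Matches: ["Alice Taylor", "Grace Smith"]

["Alice Taylor", "Grace Smith"]


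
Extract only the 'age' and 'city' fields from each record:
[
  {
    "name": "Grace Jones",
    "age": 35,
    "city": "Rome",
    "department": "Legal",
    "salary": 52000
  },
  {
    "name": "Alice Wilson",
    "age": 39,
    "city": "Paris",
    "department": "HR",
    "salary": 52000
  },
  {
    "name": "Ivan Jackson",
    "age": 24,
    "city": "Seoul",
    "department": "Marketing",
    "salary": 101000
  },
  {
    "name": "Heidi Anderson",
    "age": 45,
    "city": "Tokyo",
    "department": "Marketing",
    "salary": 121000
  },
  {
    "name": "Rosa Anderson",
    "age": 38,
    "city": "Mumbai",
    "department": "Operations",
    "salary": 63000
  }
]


Original: 5 records with fields: name, age, city, department, salary
Keep: ['age', 'city']
Drop: ['name', 'department', 'salary']
Result: 5 records, 2 fields each

[
  {
    "age": 35,
    "city": "Rome"
  },
  {
    "age": 39,
    "city": "Paris"
  },
  {
    "age": 24,
    "city": "Seoul"
  },
  {
    "age": 45,
    "city": "Tokyo"
  },
  {
    "age": 38,
    "city": "Mumbai"
  }
]


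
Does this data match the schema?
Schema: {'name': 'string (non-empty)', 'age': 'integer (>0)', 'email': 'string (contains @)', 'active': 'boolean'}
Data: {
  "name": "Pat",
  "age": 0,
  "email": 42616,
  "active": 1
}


Validating each field against schema:
  name: OK (non-empty string)
  age: FAIL (0 is not > 0)
  email: FAIL (42616 is not a string)
  active: FAIL (1 is not a boolean)

Result: INVALID (3 errors: age, email, active)

INVALID (3 errors: age, email, active)


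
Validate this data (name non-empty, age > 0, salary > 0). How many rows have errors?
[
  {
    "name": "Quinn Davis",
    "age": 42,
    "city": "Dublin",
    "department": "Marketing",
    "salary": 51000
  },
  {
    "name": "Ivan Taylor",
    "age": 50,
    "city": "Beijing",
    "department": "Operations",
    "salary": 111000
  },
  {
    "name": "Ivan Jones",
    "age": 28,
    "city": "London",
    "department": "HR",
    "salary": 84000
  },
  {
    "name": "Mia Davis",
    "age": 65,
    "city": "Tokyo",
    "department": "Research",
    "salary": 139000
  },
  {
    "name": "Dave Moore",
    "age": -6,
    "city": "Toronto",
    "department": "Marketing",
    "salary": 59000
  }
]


Validating 5 records:
Rules: name non-empty, age > 0, salary > 0

  Row 1 (Quinn Davis): OK
  Row 2 (Ivan Taylor): OK
  Row 3 (Ivan Jones): OK
  Row 4 (Mia Davis): OK
  Row 5 (Dave Moore): negative age: -6

Total errors: 1

1 errors


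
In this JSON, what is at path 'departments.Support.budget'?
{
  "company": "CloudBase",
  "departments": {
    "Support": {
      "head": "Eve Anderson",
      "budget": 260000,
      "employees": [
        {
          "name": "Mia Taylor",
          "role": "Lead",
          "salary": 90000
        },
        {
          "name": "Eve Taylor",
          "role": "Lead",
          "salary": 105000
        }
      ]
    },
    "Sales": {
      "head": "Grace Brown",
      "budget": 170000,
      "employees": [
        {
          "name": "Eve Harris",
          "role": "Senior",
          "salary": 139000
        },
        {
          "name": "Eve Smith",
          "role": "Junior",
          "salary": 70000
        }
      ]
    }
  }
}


Path: departments.Support.budget

Navigate:
  -> departments
  -> Support
  -> budget = 260000

260000


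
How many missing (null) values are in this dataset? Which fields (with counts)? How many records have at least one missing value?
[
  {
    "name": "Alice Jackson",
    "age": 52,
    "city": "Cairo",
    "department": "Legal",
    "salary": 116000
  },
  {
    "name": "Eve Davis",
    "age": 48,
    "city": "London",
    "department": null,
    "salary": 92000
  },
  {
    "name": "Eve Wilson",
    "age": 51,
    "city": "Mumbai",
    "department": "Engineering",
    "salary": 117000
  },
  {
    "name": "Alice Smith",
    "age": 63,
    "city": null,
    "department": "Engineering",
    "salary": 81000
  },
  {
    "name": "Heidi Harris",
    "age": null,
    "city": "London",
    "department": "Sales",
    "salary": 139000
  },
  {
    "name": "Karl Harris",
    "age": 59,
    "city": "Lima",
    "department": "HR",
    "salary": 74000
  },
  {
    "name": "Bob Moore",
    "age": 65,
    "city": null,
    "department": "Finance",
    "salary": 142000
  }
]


Checking for missing (null) values in 7 records:

  Alice Jackson: complete
  Eve Davis: department
  Eve Wilson: complete
  Alice Smith: city
  Heidi Harris: age
  Karl Harris: complete
  Bob Moore: city

Per field:
  name: 0 missing
  age: 1 missing
  city: 2 missing
  department: 1 missing
  salary: 0 missing

Total missing values: 4
Records with any missing: 4

4 missing values (age: 1, city: 2, department: 1); 4 incomplete records


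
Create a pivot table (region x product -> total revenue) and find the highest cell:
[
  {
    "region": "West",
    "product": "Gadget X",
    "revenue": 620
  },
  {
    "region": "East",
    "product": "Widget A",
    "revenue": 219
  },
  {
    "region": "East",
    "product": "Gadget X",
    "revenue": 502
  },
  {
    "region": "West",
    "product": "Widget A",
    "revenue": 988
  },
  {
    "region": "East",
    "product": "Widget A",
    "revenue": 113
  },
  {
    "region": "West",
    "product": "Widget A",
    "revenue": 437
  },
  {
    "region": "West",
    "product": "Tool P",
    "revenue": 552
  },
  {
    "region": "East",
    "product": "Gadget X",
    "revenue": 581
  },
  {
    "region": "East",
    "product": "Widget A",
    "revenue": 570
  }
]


Pivot: region (rows) x product (columns) -> total revenue

     Gadget X      Tool P        Widget A    
East          1083             0           902  
West           620           552          1425  

Highest: West / Widget A = $1425

West / Widget A = $1425


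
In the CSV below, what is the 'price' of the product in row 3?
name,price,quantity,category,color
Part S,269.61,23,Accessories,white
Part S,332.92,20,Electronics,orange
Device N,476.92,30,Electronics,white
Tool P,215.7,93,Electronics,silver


Query: Row 3 ('Device N'), column 'price'
Value: 476.92

476.92


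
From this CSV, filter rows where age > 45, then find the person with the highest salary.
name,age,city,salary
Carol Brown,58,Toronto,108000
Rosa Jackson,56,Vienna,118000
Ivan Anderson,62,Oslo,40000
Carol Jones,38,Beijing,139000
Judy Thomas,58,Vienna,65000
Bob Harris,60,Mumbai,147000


Filter: age > 45
Sort by: salary (descending)

Filtered records (5):
  Bob Harris, age 60, salary $147000
  Rosa Jackson, age 56, salary $118000
  Carol Brown, age 58, salary $108000
  Judy Thomas, age 58, salary $65000
  Ivan Anderson, age 62, salary $40000

Highest salary: Bob Harris ($147000)

Bob Harris


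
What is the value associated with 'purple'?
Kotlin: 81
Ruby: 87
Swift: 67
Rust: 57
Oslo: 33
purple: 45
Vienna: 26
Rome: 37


Looking up key 'purple'
Value: 45

45


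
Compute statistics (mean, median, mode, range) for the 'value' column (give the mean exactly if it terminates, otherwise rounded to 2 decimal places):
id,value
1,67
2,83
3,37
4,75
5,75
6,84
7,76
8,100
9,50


Data: [67, 83, 37, 75, 75, 84, 76, 100, 50]
Count: 9
Sum: 647
Mean: 647/9 ≈ 71.89 (rounded to 2 decimal places)
Sorted: [37, 50, 67, 75, 75, 76, 83, 84, 100]
Median: 75.0
Mode: 75 (2 times)
Range: 100 - 37 = 63
Min: 37, Max: 100

mean≈71.89, median=75.0, mode=75, range=63


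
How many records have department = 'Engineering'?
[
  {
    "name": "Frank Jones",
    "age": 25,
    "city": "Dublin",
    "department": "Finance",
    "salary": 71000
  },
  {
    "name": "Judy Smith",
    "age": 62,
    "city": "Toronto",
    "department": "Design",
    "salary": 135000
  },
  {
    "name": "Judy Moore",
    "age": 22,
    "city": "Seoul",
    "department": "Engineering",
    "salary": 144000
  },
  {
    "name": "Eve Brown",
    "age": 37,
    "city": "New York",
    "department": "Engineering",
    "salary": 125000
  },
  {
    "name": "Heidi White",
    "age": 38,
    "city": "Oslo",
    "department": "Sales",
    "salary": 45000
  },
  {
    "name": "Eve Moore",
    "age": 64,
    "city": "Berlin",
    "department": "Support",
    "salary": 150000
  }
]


Data: 6 records
Condition: department = 'Engineering'

Checking each record:
  Frank Jones: Finance
  Judy Smith: Design
  Judy Moore: Engineering MATCH
  Eve Brown: Engineering MATCH
  Heidi White: Sales
  Eve Moore: Support

Count: 2

2


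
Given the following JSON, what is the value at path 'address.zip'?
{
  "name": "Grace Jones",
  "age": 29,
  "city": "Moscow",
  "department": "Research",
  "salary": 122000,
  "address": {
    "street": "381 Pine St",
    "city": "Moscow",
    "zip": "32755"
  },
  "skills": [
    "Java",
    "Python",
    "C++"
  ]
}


Query: address.zip
Path: address -> zip
Value: 32755

32755


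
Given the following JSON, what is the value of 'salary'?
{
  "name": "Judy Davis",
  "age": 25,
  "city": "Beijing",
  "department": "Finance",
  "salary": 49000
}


Looking up field 'salary'
Value: 49000

49000


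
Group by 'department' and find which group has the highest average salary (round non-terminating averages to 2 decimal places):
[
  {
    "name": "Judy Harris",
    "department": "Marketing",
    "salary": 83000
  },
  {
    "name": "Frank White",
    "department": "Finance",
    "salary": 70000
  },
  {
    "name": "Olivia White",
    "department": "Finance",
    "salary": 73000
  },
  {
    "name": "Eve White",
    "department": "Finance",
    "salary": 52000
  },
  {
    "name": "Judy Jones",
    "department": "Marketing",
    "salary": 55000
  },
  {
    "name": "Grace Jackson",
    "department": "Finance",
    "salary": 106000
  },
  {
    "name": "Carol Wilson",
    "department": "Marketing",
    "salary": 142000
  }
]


Group by: department

Groups:
  Finance: 4 people, avg salary = 301000/4 = $75250
  Marketing: 3 people, avg salary = 280000/3 ≈ $93333.33

Highest average salary: Marketing (≈$93333.33)

Marketing (≈$93333.33)


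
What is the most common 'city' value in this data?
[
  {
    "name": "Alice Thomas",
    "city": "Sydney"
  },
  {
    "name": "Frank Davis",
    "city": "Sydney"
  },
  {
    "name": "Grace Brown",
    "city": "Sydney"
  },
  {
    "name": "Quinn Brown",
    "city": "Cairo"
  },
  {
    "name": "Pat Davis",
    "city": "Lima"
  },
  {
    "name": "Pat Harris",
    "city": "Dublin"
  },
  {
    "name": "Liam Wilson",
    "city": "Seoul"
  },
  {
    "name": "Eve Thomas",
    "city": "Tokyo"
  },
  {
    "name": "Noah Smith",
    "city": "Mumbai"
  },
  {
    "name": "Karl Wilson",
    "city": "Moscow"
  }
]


Counting 'city' values across 10 records:

  Sydney: 3 ###
  Cairo: 1 #
  Lima: 1 #
  Dublin: 1 #
  Seoul: 1 #
  Tokyo: 1 #
  Mumbai: 1 #
  Moscow: 1 #

Most common: Sydney (3 times)

Sydney (3 times)


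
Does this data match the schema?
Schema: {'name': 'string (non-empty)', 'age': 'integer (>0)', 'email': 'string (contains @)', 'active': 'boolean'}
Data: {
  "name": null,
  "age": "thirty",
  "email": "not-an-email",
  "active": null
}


Validating each field against schema:
  name: FAIL (null is not a string)
  age: FAIL ("thirty" is not an integer)
  email: FAIL ("not-an-email" does not contain @)
  active: FAIL (null is not a boolean)

Result: INVALID (4 errors: name, age, email, active)

INVALID (4 errors: name, age, email, active)


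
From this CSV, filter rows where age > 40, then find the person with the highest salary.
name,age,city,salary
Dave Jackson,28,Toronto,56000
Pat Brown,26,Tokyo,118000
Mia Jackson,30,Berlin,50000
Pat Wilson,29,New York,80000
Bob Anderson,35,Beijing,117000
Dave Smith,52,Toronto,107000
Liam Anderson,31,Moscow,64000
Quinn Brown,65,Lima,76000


Filter: age > 40
Sort by: salary (descending)

Filtered records (2):
  Dave Smith, age 52, salary $107000
  Quinn Brown, age 65, salary $76000

Highest salary: Dave Smith ($107000)

Dave Smith


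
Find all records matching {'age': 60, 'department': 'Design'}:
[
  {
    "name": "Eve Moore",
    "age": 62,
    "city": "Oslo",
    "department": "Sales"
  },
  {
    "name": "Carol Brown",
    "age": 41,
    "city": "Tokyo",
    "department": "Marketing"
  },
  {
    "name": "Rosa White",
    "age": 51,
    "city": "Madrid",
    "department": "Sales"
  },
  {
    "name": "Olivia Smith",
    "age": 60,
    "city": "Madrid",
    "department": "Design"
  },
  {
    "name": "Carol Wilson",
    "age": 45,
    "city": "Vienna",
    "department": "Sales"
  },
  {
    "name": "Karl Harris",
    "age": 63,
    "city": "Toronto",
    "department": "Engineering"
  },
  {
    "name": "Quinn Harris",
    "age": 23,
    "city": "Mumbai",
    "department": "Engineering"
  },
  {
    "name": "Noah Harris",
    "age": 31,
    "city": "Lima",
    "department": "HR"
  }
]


Search criteria: {'age': 60, 'department': 'Design'}

Checking 8 records:
  Eve Moore: {age: 62, department: Sales}
  Carol Brown: {age: 41, department: Marketing}
  Rosa White: {age: 51, department: Sales}
  Olivia Smith: {age: 60, department: Design} <-- MATCH
  Carol Wilson: {age: 45, department: Sales}
  Karl Harris: {age: 63, department: Engineering}
  Quinn Harris: {age: 23, department: Engineering}
  Noah Harris: {age: 31, department: HR}

Matches: ["Olivia Smith"]

["Olivia Smith"]


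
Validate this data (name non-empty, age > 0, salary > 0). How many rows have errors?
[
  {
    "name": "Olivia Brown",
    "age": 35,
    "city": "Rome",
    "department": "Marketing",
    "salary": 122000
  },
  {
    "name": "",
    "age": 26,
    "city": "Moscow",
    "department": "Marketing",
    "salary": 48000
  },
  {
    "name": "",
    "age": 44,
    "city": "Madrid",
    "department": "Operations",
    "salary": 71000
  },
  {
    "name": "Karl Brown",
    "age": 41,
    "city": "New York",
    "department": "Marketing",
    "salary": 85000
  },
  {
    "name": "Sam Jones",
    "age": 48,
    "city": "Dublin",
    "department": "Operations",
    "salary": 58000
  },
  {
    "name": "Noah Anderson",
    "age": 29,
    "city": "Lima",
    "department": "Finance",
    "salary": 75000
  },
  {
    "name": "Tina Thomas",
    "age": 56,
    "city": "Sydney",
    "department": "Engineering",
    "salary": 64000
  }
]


Validating 7 records:
Rules: name non-empty, age > 0, salary > 0

  Row 1 (Olivia Brown): OK
  Row 2 (???): empty name
  Row 3 (???): empty name
  Row 4 (Karl Brown): OK
  Row 5 (Sam Jones): OK
  Row 6 (Noah Anderson): OK
  Row 7 (Tina Thomas): OK

Total errors: 2

2 errors


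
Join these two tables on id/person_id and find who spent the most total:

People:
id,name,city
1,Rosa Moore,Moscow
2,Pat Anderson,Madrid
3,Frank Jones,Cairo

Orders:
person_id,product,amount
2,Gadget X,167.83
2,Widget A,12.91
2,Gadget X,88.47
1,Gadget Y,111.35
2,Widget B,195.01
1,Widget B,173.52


Join on: people.id = orders.person_id

Joined rows:
  Pat Anderson (Madrid) bought Gadget X for $167.83
  Pat Anderson (Madrid) bought Widget A for $12.91
  Pat Anderson (Madrid) bought Gadget X for $88.47
  Rosa Moore (Moscow) bought Gadget Y for $111.35
  Pat Anderson (Madrid) bought Widget B for $195.01
  Rosa Moore (Moscow) bought Widget B for $173.52

Total per person:
  Pat Anderson: $464.22
  Rosa Moore: $284.87

Top spender: Pat Anderson ($464.22)

Pat Anderson ($464.22)


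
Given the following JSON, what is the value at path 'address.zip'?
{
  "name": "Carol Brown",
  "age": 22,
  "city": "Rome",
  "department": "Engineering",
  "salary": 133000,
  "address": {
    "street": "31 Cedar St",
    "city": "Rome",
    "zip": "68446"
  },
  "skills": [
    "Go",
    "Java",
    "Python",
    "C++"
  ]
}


Query: address.zip
Path: address -> zip
Value: 68446

68446


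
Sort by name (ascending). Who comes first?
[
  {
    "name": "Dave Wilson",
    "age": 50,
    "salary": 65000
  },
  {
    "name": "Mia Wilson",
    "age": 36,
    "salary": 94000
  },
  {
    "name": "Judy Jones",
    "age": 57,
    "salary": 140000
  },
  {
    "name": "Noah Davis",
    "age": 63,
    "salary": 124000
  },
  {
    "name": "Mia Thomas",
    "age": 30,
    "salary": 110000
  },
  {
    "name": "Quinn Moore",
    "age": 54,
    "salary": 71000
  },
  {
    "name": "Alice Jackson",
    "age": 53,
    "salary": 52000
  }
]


Sort by: name (ascending)

Sorted order:
  1. Alice Jackson (name = Alice Jackson)
  2. Dave Wilson (name = Dave Wilson)
  3. Judy Jones (name = Judy Jones)
  4. Mia Thomas (name = Mia Thomas)
  5. Mia Wilson (name = Mia Wilson)
  6. Noah Davis (name = Noah Davis)
  7. Quinn Moore (name = Quinn Moore)

First: Alice Jackson

Alice Jackson


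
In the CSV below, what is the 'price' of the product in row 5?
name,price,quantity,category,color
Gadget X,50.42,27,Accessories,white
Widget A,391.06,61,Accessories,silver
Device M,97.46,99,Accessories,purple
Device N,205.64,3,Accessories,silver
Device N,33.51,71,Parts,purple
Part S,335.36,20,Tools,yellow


Query: Row 5 ('Device N'), column 'price'
Value: 33.51

33.51


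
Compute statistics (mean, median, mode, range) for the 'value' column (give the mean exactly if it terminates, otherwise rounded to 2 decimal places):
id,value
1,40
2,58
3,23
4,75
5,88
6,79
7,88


Data: [40, 58, 23, 75, 88, 79, 88]
Count: 7
Sum: 451
Mean: 451/7 ≈ 64.43 (rounded to 2 decimal places)
Sorted: [23, 40, 58, 75, 79, 88, 88]
Median: 75.0
Mode: 88 (2 times)
Range: 88 - 23 = 65
Min: 23, Max: 88

mean≈64.43, median=75.0, mode=88, range=65


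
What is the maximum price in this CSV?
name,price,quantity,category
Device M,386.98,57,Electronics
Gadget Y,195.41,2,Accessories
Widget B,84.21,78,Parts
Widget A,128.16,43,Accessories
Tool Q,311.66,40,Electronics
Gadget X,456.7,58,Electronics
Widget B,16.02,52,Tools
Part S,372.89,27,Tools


Computing maximum price:
Values: [386.98, 195.41, 84.21, 128.16, 311.66, 456.7, 16.02, 372.89]
Max = 456.7

456.7


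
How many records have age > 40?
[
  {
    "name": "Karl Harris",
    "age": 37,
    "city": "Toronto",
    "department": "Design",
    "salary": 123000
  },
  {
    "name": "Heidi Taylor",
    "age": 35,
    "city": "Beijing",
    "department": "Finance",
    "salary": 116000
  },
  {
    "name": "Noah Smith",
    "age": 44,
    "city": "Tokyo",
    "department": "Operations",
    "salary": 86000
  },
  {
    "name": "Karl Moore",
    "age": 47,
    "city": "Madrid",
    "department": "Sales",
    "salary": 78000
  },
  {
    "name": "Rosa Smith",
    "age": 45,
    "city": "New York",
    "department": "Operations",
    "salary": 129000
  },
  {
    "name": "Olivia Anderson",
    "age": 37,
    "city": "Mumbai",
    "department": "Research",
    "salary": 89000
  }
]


Data: 6 records
Condition: age > 40

Checking each record:
  Karl Harris: 37
  Heidi Taylor: 35
  Noah Smith: 44 MATCH
  Karl Moore: 47 MATCH
  Rosa Smith: 45 MATCH
  Olivia Anderson: 37

Count: 3

3


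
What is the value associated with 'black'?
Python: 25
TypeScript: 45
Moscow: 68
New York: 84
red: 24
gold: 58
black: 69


Looking up key 'black'
Value: 69

69


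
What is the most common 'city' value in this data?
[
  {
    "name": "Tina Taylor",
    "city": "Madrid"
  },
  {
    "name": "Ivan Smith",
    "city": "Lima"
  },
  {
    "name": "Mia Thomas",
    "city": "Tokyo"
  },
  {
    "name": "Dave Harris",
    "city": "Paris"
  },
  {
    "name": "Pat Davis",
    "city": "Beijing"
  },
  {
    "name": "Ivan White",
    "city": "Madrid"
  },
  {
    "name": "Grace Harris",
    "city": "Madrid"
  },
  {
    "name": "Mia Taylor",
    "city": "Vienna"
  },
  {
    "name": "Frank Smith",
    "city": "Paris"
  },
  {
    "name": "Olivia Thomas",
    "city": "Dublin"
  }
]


Counting 'city' values across 10 records:

  Madrid: 3 ###
  Paris: 2 ##
  Lima: 1 #
  Tokyo: 1 #
  Beijing: 1 #
  Vienna: 1 #
  Dublin: 1 #

Most common: Madrid (3 times)

Madrid (3 times)


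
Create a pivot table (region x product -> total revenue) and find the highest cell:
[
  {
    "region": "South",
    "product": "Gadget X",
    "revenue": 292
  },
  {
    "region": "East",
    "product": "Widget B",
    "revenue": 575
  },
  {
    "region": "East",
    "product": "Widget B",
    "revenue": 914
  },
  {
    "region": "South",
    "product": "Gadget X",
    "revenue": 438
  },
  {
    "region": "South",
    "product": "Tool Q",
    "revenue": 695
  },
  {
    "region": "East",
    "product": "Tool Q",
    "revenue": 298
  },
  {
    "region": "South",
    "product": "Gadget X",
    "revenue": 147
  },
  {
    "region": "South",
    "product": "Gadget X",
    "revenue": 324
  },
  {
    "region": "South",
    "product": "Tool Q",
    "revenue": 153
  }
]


Pivot: region (rows) x product (columns) -> total revenue

     Gadget X      Tool Q        Widget B    
East             0           298          1489  
South         1201           848             0  

Highest: East / Widget B = $1489

East / Widget B = $1489


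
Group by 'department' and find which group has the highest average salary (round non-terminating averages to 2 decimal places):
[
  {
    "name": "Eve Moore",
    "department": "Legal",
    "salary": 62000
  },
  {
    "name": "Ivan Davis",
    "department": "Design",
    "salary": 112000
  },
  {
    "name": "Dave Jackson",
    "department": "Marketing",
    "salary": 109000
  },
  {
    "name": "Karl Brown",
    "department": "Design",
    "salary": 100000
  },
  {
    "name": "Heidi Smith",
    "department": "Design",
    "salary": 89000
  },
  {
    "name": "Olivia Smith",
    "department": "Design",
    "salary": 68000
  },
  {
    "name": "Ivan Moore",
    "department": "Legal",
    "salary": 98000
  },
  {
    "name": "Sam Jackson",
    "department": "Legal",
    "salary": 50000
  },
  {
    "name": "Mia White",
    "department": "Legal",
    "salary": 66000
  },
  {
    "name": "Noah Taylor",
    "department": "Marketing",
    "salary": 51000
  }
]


Group by: department

Groups:
  Design: 4 people, avg salary = 369000/4 = $92250
  Legal: 4 people, avg salary = 276000/4 = $69000
  Marketing: 2 people, avg salary = 160000/2 = $80000

Highest average salary: Design ($92250)

Design ($92250)


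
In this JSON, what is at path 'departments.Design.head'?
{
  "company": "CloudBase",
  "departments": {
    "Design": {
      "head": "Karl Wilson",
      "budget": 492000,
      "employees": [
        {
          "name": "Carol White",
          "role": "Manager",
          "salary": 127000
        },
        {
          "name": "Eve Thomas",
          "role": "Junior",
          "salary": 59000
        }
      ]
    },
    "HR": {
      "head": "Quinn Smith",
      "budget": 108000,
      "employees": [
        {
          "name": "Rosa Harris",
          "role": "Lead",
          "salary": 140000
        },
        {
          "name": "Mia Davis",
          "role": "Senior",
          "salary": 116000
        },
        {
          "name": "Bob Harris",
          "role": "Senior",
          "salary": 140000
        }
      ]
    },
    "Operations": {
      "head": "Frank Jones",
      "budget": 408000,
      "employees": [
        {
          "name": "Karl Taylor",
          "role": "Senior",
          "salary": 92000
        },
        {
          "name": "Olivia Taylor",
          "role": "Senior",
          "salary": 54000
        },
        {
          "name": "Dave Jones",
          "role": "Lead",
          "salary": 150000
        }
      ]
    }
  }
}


Path: departments.Design.head

Navigate:
  -> departments
  -> Design
  -> head = 'Karl Wilson'

Karl Wilson


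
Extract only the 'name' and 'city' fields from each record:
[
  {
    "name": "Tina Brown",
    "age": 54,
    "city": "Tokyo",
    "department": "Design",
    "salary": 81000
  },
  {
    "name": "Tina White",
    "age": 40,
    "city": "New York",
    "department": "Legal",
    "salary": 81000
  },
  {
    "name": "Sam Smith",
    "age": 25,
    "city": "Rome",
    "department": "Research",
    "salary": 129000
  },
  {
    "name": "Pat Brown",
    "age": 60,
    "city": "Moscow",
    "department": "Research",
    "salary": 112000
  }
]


Original: 4 records with fields: name, age, city, department, salary
Keep: ['name', 'city']
Drop: ['age', 'department', 'salary']
Result: 4 records, 2 fields each

[
  {
    "name": "Tina Brown",
    "city": "Tokyo"
  },
  {
    "name": "Tina White",
    "city": "New York"
  },
  {
    "name": "Sam Smith",
    "city": "Rome"
  },
  {
    "name": "Pat Brown",
    "city": "Moscow"
  }
]


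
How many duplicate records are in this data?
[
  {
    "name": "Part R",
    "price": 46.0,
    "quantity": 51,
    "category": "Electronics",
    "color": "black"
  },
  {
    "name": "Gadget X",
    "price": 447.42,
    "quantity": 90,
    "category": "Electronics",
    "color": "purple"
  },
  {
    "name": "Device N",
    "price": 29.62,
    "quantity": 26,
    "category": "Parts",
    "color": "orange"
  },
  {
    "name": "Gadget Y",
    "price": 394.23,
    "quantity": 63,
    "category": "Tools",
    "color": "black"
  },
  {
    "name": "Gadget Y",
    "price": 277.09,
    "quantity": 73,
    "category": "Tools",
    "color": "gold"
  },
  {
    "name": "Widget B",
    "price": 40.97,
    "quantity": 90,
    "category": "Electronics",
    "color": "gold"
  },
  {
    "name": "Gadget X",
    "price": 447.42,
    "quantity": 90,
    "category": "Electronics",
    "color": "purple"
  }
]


Checking 7 records for duplicates:

  Row 1: Part R ($46.0, qty 51)
  Row 2: Gadget X ($447.42, qty 90)
  Row 3: Device N ($29.62, qty 26)
  Row 4: Gadget Y ($394.23, qty 63)
  Row 5: Gadget Y ($277.09, qty 73)
  Row 6: Widget B ($40.97, qty 90)
  Row 7: Gadget X ($447.42, qty 90) <-- DUPLICATE

Duplicates found: 1
Unique records: 6

1 duplicates, 6 unique


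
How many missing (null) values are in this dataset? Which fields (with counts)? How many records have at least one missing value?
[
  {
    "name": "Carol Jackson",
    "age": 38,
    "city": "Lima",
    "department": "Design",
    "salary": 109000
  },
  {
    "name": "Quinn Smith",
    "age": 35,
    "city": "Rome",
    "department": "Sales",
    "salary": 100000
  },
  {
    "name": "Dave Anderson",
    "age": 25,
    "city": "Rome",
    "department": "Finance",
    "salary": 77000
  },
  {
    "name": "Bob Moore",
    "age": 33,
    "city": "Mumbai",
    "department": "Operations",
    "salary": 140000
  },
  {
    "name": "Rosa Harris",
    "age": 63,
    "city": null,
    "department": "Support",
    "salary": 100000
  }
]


Checking for missing (null) values in 5 records:

  Carol Jackson: complete
  Quinn Smith: complete
  Dave Anderson: complete
  Bob Moore: complete
  Rosa Harris: city

Per field:
  name: 0 missing
  age: 0 missing
  city: 1 missing
  department: 0 missing
  salary: 0 missing

Total missing values: 1
Records with any missing: 1

1 missing values (city: 1); 1 incomplete records


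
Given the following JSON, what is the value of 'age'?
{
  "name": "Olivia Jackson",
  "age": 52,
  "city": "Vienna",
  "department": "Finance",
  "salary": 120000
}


Looking up field 'age'
Value: 52

52


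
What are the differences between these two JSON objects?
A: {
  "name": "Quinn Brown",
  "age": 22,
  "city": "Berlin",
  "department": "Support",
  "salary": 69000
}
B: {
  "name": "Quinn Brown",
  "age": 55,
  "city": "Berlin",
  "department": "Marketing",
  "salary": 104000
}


Comparing each field (in key order):
  name: same
  age: DIFFERENT
  city: same
  department: DIFFERENT
  salary: DIFFERENT
Differences:
  age: 22 -> 55
  department: Support -> Marketing
  salary: 69000 -> 104000

3 field(s) changed

3 changes: age, department, salary


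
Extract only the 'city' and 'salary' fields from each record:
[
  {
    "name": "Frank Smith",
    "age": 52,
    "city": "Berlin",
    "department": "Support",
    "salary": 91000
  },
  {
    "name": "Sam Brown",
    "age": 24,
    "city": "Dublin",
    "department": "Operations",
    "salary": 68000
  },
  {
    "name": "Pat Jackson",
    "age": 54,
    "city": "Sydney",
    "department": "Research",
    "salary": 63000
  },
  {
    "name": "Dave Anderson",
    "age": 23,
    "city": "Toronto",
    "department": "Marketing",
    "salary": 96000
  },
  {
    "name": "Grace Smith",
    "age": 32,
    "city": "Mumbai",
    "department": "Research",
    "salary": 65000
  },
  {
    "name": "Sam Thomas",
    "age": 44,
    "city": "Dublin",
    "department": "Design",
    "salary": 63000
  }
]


Original: 6 records with fields: name, age, city, department, salary
Keep: ['city', 'salary']
Drop: ['name', 'age', 'department']
Result: 6 records, 2 fields each

[
  {
    "city": "Berlin",
    "salary": 91000
  },
  {
    "city": "Dublin",
    "salary": 68000
  },
  {
    "city": "Sydney",
    "salary": 63000
  },
  {
    "city": "Toronto",
    "salary": 96000
  },
  {
    "city": "Mumbai",
    "salary": 65000
  },
  {
    "city": "Dublin",
    "salary": 63000
  }
]


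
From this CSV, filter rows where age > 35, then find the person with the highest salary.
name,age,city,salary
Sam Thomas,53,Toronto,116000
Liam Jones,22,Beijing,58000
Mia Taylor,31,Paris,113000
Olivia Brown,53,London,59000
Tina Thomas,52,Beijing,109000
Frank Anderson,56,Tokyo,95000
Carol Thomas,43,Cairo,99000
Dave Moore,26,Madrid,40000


Filter: age > 35
Sort by: salary (descending)

Filtered records (5):
  Sam Thomas, age 53, salary $116000
  Tina Thomas, age 52, salary $109000
  Carol Thomas, age 43, salary $99000
  Frank Anderson, age 56, salary $95000
  Olivia Brown, age 53, salary $59000

Highest salary: Sam Thomas ($116000)

Sam Thomas


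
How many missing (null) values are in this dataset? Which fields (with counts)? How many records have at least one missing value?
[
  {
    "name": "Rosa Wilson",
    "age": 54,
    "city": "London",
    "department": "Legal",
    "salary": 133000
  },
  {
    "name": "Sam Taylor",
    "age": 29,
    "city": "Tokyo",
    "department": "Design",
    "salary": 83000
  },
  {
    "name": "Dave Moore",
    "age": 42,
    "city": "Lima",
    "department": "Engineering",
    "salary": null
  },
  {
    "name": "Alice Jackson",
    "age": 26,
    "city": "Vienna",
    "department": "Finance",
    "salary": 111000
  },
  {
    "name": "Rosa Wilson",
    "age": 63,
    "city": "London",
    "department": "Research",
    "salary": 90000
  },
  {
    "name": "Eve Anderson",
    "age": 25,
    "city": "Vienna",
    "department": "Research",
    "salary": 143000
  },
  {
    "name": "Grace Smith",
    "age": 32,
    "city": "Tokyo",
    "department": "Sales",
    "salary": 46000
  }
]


Checking for missing (null) values in 7 records:

  Rosa Wilson: complete
  Sam Taylor: complete
  Dave Moore: salary
  Alice Jackson: complete
  Rosa Wilson: complete
  Eve Anderson: complete
  Grace Smith: complete

Per field:
  name: 0 missing
  age: 0 missing
  city: 0 missing
  department: 0 missing
  salary: 1 missing

Total missing values: 1
Records with any missing: 1

1 missing values (salary: 1); 1 incomplete records


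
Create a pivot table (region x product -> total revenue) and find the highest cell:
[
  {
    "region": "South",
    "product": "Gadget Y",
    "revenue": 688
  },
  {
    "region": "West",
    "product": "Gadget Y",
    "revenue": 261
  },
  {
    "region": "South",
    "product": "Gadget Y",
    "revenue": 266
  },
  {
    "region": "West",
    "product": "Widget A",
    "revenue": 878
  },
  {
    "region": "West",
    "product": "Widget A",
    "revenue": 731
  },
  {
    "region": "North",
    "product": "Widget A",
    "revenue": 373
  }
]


Pivot: region (rows) x product (columns) -> total revenue

     Gadget Y      Widget A    
North            0           373  
South          954             0  
West           261          1609  

Highest: West / Widget A = $1609

West / Widget A = $1609


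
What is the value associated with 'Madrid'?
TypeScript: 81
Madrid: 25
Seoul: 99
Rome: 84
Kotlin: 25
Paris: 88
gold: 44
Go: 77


Looking up key 'Madrid'
Value: 25

25


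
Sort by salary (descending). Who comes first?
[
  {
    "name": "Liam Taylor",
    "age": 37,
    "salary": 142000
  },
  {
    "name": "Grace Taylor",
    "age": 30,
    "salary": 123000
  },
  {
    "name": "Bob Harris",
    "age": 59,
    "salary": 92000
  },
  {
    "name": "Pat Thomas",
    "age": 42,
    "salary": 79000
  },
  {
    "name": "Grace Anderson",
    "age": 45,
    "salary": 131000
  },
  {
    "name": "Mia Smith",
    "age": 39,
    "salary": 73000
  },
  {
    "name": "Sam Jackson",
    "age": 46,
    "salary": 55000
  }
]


Sort by: salary (descending)

Sorted order:
  1. Liam Taylor (salary = 142000)
  2. Grace Anderson (salary = 131000)
  3. Grace Taylor (salary = 123000)
  4. Bob Harris (salary = 92000)
  5. Pat Thomas (salary = 79000)
  6. Mia Smith (salary = 73000)
  7. Sam Jackson (salary = 55000)

First: Liam Taylor

Liam Taylor


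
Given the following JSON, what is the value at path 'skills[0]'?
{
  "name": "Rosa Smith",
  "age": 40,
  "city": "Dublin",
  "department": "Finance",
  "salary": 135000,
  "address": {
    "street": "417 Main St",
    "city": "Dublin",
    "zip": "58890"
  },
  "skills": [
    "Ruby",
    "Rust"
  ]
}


Query: skills[0]
Path: skills -> first element
Value: Ruby

Ruby


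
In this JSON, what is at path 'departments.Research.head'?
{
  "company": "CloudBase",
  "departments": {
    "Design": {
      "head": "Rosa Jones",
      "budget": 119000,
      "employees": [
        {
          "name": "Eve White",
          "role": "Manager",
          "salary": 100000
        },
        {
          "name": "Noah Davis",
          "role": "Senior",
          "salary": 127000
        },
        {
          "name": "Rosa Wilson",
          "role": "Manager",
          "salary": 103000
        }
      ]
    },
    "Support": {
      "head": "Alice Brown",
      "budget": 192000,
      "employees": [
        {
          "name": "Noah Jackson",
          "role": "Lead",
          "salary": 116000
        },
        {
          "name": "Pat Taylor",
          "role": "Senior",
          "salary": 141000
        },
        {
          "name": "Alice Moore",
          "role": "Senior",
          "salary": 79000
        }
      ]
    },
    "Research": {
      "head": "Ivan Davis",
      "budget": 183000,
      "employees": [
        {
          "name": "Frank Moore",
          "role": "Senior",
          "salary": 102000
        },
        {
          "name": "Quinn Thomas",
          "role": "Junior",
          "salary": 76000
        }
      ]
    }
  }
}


Path: departments.Research.head

Navigate:
  -> departments
  -> Research
  -> head = 'Ivan Davis'

Ivan Davis


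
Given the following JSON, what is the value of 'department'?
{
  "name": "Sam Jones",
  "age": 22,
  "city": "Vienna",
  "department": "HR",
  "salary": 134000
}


Looking up field 'department'
Value: HR

HR


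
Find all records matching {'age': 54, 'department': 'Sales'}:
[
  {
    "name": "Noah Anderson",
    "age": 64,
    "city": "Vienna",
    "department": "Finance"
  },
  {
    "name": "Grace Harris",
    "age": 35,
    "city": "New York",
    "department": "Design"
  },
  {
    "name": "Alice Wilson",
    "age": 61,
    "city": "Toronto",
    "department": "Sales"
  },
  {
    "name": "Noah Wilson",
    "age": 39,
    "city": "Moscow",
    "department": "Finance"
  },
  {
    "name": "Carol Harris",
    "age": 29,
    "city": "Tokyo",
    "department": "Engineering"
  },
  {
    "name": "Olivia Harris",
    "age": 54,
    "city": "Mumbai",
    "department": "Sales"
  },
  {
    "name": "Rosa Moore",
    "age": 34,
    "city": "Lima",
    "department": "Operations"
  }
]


Search criteria: {'age': 54, 'department': 'Sales'}

Checking 7 records:
  Noah Anderson: {age: 64, department: Finance}
  Grace Harris: {age: 35, department: Design}
  Alice Wilson: {age: 61, department: Sales}
  Noah Wilson: {age: 39, department: Finance}
  Carol Harris: {age: 29, department: Engineering}
  Olivia Harris: {age: 54, department: Sales} <-- MATCH
  Rosa Moore: {age: 34, department: Operations}

Matches: ["Olivia Harris"]

["Olivia Harris"]


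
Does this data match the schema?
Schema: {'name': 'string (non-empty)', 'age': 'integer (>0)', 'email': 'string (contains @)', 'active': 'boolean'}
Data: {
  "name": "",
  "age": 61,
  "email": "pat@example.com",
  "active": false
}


Validating each field against schema:
  name: FAIL ("" is an empty string)
  age: OK (positive integer)
  email: OK (string with @)
  active: OK (boolean)

Result: INVALID (1 error: name)

INVALID (1 error: name)


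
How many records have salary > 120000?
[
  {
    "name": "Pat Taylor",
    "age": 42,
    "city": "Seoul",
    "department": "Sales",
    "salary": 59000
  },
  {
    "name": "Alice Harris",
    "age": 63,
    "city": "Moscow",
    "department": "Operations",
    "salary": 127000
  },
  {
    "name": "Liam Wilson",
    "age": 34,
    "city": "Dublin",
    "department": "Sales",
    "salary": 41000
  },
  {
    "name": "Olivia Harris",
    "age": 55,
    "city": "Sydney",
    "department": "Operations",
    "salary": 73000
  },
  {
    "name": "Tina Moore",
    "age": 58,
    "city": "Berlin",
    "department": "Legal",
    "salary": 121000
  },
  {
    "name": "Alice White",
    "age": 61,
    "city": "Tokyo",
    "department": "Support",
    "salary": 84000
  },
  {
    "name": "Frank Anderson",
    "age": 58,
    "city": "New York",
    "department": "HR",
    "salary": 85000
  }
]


Data: 7 records
Condition: salary > 120000

Checking each record:
  Pat Taylor: 59000
  Alice Harris: 127000 MATCH
  Liam Wilson: 41000
  Olivia Harris: 73000
  Tina Moore: 121000 MATCH
  Alice White: 84000
  Frank Anderson: 85000

Count: 2

2
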